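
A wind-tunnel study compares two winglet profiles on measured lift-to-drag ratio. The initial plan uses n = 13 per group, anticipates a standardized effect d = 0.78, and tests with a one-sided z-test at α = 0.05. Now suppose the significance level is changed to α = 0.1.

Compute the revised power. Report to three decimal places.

Power ≈ 0.760

δ = d·√(n/2) = 0.78 × √(13/2) = 1.9886 (unchanged). New critical value: z_{0.1} = 1.282.
Revised power = P(Z > 1.282 − δ) = Φ(0.707) = 0.7602.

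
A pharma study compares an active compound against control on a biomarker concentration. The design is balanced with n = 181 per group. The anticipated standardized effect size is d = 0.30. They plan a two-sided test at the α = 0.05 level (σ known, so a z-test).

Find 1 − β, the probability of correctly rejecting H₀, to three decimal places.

Power ≈ 0.814

Noncentrality parameter: δ = d·√(n/2) = 0.30 × √(181/2) = 2.8539
Critical value for a two-sided test at α = 0.05: z_{α/2} = 1.960.
Power = Φ(δ − 1.960) + Φ(−δ − 1.960) = Φ(0.894) + Φ(-4.814) = 0.8143 + 0.0000 = 0.8143.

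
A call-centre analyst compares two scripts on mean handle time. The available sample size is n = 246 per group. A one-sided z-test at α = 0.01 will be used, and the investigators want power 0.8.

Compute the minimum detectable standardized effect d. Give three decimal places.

Required noncentrality: δ = z_{0.01} + z_{0.20} = 2.326 + 0.842 = 3.168.
δ = d·√(n/2) ⇒ d = δ/√(n/2) = 3.168/√(246/2) = 0.2856.

d ≈ 0.286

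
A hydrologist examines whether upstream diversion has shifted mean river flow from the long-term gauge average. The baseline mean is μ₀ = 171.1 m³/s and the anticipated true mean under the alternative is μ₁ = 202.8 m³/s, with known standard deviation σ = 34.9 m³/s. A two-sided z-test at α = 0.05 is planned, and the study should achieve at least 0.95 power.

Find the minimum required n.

Standardized effect: d = |μ₁ − μ₀| / σ = |202.8 − 171.1| / 34.9 = 0.9083
For power 0.95 need Φ(δ − z_{0.025}) = 0.95, so δ = z_{0.025} + z_{0.05} = 1.960 + 1.645 = 3.605.
(Ignoring the negligible lower-tail rejection probability gives the usual closed-form inversion.)
δ = d·√n ⇒ n = (δ/d)² = (3.605 / 0.9083)² = 15.75.
Round up to the next whole unit.

n = 16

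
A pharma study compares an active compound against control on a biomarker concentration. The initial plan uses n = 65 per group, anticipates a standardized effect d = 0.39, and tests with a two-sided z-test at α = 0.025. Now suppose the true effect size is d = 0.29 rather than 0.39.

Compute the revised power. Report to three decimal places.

Power ≈ 0.278

With d = 0.29: δ = d·√(n/2) = 0.29 × √(65/2) = 1.6533. Critical value z_{0.0125} = 2.241.
Revised power = Φ(δ − 2.241) + Φ(−δ − 2.241) = Φ(-0.588) + Φ(-3.895) = 0.2782 + 0.0000 = 0.2783.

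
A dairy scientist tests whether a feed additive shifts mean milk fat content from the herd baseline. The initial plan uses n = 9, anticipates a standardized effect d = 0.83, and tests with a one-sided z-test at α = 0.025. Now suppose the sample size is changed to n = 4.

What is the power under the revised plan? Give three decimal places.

With n = 4: δ = d·√n = 0.83 × √4 = 1.6600. Critical value z_{0.025} = 1.960.
Revised power = P(Z > 1.960 − δ) = Φ(-0.300) = 0.3821.

Power ≈ 0.382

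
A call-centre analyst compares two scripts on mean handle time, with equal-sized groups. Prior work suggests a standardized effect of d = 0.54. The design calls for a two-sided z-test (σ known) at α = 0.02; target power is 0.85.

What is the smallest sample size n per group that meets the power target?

n = 78 per group

Set Φ(δ − 2.326) = 0.85; then δ − 2.326 = Φ⁻¹(0.85) = 1.036, giving δ = 3.363.
(The Φ(−δ − z_{α/2}) term is vanishingly small for δ > 0 and is dropped in the standard sample-size formula.)
δ = d·√(n/2) ⇒ n = 2(δ/d)² = 2 × (3.363 / 0.54)² = 77.56.
Rounding up, n = 78 per group.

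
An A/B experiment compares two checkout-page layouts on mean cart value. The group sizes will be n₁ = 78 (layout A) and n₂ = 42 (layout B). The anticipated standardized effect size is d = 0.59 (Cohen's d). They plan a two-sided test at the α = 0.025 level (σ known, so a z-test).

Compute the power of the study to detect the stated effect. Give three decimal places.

Noncentrality parameter: δ = d / √(1/n₁ + 1/n₂) = 0.59 / √(1/78 + 1/42) = 3.0827
Critical value for a two-sided test at α = 0.025: z_{α/2} = 2.241.
Power = Φ(δ − 2.241) + Φ(−δ − 2.241) = Φ(0.841) + Φ(-5.324) = 0.7999 + 0.0000 = 0.7999.

Power ≈ 0.800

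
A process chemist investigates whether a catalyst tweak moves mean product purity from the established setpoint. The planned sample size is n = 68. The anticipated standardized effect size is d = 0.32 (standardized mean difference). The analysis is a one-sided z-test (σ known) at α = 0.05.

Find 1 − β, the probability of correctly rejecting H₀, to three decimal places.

Power ≈ 0.840

Noncentrality parameter: δ = d·√n = 0.32 × √68 = 2.6388
Critical value for a one-sided test at α = 0.05: z_α = 1.645.
Power = Φ(δ − 1.645) = Φ(0.994) = 0.8399.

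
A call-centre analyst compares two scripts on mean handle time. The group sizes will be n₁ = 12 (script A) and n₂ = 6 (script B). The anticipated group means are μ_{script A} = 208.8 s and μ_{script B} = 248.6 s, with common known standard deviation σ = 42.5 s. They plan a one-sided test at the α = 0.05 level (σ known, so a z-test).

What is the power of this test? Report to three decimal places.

Standardized effect: d = |μ_{script A} − μ_{script B}| / σ = |208.8 − 248.6| / 42.5 = 0.9365
Noncentrality parameter: δ = d / √(1/n₁ + 1/n₂) = 0.9365 / √(1/12 + 1/6) = 1.8729
One-sided α = 0.05 → critical value z_{0.05} = 1.645.
Power = Φ(δ − 1.645) = Φ(0.228) = 0.5902.

Power ≈ 0.590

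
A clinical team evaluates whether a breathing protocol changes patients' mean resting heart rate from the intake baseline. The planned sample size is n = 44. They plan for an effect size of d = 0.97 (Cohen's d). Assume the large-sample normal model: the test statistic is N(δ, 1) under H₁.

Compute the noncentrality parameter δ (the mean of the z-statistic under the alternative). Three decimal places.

δ ≈ 6.434

The noncentrality parameter scales effect size by the design's sample-size factor: δ = d·√n = 0.97 × √44 = 6.4343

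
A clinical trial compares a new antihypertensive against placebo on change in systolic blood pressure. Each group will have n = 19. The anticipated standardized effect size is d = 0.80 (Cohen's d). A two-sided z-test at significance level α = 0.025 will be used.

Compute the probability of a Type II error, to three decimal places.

β ≈ 0.411

Noncentrality parameter: δ = d·√(n/2) = 0.80 × √(19/2) = 2.4658
Critical value for a two-sided test at α = 0.025: z_{α/2} = 2.241.
Power = Φ(δ − 2.241) + Φ(−δ − 2.241) = Φ(0.224) + Φ(-4.707) = 0.5888 + 0.0000 = 0.5888.
Type II error: β = 1 − power = 1 − 0.5888 = 0.4112.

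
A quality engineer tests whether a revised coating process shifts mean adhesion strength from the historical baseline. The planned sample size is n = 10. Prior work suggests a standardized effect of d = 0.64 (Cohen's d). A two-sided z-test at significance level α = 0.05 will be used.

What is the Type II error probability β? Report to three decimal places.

β ≈ 0.474

Noncentrality parameter: δ = d·√n = 0.64 × √10 = 2.0239
Two-sided α = 0.05 → critical value z_{0.025} = 1.960.
Power = Φ(δ − 1.960) + Φ(−δ − 1.960) = Φ(0.064) + Φ(-3.984) = 0.5255 + 0.0000 = 0.5255.
Type II error: β = 1 − power = 1 − 0.5255 = 0.4745.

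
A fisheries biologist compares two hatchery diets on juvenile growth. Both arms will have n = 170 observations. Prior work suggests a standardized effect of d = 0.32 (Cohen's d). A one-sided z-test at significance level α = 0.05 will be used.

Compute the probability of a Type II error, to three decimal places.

β ≈ 0.096

Noncentrality parameter: δ = d·√(n/2) = 0.32 × √(170/2) = 2.9503
One-sided α = 0.05 → critical value z_{0.05} = 1.645.
Power = P(Z > 1.645 − δ) = Φ(1.305) = 0.9041.
Type II error: β = 1 − power = 1 − 0.9041 = 0.0959.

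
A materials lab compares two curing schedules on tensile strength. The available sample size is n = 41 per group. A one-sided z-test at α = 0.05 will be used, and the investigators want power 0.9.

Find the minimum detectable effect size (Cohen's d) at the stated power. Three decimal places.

d ≈ 0.646

Required noncentrality: δ = z_{0.05} + z_{0.10} = 1.645 + 1.282 = 2.926.
δ = d·√(n/2) ⇒ d = δ/√(n/2) = 2.926/√(41/2) = 0.6463.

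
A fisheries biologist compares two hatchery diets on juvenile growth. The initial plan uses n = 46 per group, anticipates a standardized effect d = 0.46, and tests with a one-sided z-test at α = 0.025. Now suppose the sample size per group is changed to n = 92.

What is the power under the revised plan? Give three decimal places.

With n = 92 per group: δ = d·√(n/2) = 0.46 × √(92/2) = 3.1199. Critical value z_{0.025} = 1.960.
Revised power = P(Z > 1.960 − δ) = Φ(1.160) = 0.8770.

Power ≈ 0.877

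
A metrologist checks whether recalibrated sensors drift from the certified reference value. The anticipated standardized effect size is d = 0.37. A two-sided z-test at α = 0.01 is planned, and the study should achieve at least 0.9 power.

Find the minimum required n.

n = 109

Set Φ(δ − 2.576) = 0.9; then δ − 2.576 = Φ⁻¹(0.9) = 1.282, giving δ = 3.857.
(The Φ(−δ − z_{α/2}) term is vanishingly small for δ > 0 and is dropped in the standard sample-size formula.)
δ = d·√n ⇒ n = (δ/d)² = (3.857 / 0.37)² = 108.69.
Rounding up, n = 109.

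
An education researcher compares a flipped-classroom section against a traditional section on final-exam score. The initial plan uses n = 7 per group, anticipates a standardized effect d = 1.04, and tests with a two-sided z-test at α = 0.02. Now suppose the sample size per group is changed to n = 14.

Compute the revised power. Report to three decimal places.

Power ≈ 0.665

With n = 14 per group: δ = d·√(n/2) = 1.04 × √(14/2) = 2.7516. Critical value z_{0.01} = 2.326.
Revised power = Φ(δ − 2.326) + Φ(−δ − 2.326) = Φ(0.425) + Φ(-5.078) = 0.6647 + 0.0000 = 0.6647.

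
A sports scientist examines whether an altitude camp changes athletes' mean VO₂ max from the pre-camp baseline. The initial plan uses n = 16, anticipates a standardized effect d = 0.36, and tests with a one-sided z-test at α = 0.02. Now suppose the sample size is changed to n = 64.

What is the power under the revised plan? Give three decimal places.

Power ≈ 0.796

With n = 64: δ = d·√n = 0.36 × √64 = 2.8800. Critical value z_{0.02} = 2.054.
Revised power = Φ(δ − 2.054) = Φ(0.826) = 0.7957.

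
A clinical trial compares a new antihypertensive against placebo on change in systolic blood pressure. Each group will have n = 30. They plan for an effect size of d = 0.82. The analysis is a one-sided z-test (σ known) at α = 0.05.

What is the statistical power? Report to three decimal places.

Power ≈ 0.937

Noncentrality parameter: δ = d·√(n/2) = 0.82 × √(30/2) = 3.1758
Critical value for a one-sided test at α = 0.05: z_α = 1.645.
Power = Φ(δ − 1.645) = Φ(1.531) = 0.9371.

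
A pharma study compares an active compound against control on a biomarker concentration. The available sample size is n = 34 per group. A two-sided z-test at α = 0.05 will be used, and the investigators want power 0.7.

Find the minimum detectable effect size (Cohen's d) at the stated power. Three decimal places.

d ≈ 0.603

Required noncentrality: δ = z_{0.025} + z_{0.30} = 1.960 + 0.524 = 2.484.
(Lower-tail contribution to power is negligible for δ > 0.)
δ = d·√(n/2) ⇒ d = δ/√(n/2) = 2.484/√(34/2) = 0.6025.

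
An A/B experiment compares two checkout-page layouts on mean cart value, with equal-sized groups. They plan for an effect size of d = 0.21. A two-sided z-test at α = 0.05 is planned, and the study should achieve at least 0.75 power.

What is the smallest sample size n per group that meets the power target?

For power 0.75 need Φ(δ − z_{0.025}) = 0.75, so δ = z_{0.025} + z_{0.25} = 1.960 + 0.674 = 2.634.
(Ignoring the negligible lower-tail rejection probability gives the usual closed-form inversion.)
δ = d·√(n/2) ⇒ n = 2(δ/d)² = 2 × (2.634 / 0.21)² = 314.75.
Round up to the next whole unit.

n = 315 per group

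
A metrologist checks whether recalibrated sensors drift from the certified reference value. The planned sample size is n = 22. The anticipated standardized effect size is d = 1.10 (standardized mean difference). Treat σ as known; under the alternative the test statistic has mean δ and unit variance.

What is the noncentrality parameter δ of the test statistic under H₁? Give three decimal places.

δ = d·√n = 1.10 × √22 = 5.1595

δ ≈ 5.159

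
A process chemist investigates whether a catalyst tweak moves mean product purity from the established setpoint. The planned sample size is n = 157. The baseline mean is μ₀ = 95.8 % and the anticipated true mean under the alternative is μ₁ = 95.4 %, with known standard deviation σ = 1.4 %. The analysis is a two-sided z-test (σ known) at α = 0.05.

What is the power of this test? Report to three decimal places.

Standardized effect: d = |μ₁ − μ₀| / σ = |95.4 − 95.8| / 1.4 = 0.2857
Noncentrality parameter: λ = d·√n = 0.2857 × √157 = 3.5800
Critical value for a two-sided test at α = 0.05: z_{α/2} = 1.960.
Power = Φ(λ − 1.960) + Φ(−λ − 1.960) = Φ(1.620) + Φ(-5.540) = 0.9474 + 0.0000 = 0.9474.

Power ≈ 0.947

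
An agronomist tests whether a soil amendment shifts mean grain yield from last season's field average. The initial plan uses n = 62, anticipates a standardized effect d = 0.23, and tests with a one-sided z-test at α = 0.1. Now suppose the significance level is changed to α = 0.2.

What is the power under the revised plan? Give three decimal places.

Power ≈ 0.834

δ = d·√n = 0.23 × √62 = 1.8110 (unchanged). New critical value: z_{0.2} = 0.842.
Revised power = P(Z > 0.842 − δ) = Φ(0.969) = 0.8338.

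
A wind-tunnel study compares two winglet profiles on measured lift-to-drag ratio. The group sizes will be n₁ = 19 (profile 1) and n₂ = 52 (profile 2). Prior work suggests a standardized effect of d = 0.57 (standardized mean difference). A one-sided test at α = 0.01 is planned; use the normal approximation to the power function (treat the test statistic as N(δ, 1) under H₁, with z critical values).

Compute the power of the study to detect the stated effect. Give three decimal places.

Noncentrality parameter: δ = d / √(1/n₁ + 1/n₂) = 0.57 / √(1/19 + 1/52) = 2.1263
One-sided α = 0.01 → critical value z_{0.01} = 2.326.
Power = P(Z > 2.326 − δ) = Φ(-0.200) = 0.4207.

Power ≈ 0.421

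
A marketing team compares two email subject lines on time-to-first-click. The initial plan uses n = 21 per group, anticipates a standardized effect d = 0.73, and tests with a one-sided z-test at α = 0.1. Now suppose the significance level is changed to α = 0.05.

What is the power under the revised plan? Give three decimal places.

Power ≈ 0.764

δ = d·√(n/2) = 0.73 × √(21/2) = 2.3655 (unchanged). New critical value: z_{0.05} = 1.645.
Revised power = Φ(δ − 1.645) = Φ(0.721) = 0.7644.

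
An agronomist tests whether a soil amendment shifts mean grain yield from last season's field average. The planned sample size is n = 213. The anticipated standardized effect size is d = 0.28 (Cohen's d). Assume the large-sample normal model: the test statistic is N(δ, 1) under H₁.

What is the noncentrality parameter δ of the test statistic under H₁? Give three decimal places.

δ ≈ 4.086

The noncentrality parameter scales effect size by the design's sample-size factor: δ = d·√n = 0.28 × √213 = 4.0865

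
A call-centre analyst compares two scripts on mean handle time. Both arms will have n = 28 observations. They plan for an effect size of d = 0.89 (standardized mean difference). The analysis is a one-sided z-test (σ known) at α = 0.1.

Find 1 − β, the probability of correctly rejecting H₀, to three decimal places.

Noncentrality parameter: δ = d·√(n/2) = 0.89 × √(28/2) = 3.3301
Critical value for a one-sided test at α = 0.1: z_α = 1.282.
Power = Φ(δ − 1.282) = Φ(2.049) = 0.9797.

Power ≈ 0.980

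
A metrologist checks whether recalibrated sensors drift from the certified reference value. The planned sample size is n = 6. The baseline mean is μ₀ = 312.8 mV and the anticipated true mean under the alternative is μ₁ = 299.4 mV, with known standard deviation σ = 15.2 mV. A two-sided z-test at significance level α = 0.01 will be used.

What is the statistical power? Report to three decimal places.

Standardized effect: d = |μ₁ − μ₀| / σ = |299.4 − 312.8| / 15.2 = 0.8816
Noncentrality parameter: δ = d·√n = 0.8816 × √6 = 2.1594
Two-sided α = 0.01 → critical value z_{0.005} = 2.576.
Power = Φ(δ − 2.576) + Φ(−δ − 2.576) = Φ(-0.416) + Φ(-4.735) = 0.3386 + 0.0000 = 0.3386.

Power ≈ 0.339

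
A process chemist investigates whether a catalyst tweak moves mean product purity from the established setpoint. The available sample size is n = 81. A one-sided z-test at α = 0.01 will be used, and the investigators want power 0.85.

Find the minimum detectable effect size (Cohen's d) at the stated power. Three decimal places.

Need Φ(δ − 2.326) = 0.85, so δ = 2.326 + 1.036 = 3.363.
δ = d·√n ⇒ d = δ/√n = 3.363/√81 = 0.3736.

d ≈ 0.374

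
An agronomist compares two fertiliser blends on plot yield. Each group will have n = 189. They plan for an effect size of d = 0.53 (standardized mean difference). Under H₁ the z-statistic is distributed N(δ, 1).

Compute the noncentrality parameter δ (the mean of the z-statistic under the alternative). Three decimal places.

δ ≈ 5.152

δ = d·√(n/2) = 0.53 × √(189/2) = 5.1522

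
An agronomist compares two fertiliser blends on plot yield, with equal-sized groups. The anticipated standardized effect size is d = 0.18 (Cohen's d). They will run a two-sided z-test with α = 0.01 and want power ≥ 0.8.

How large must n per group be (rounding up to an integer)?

n = 721 per group

For power 0.8 need Φ(δ − z_{0.005}) = 0.8, so δ = z_{0.005} + z_{0.20} = 2.576 + 0.842 = 3.417.
(The Φ(−δ − z_{α/2}) term is vanishingly small for δ > 0 and is dropped in the standard sample-size formula.)
δ = d·√(n/2) ⇒ n = 2(δ/d)² = 2 × (3.417 / 0.18)² = 720.92.
Rounding up, n = 721 per group.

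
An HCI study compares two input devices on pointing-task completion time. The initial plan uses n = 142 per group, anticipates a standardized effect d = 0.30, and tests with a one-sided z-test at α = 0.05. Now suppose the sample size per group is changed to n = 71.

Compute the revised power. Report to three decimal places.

With n = 71 per group: δ = d·√(n/2) = 0.30 × √(71/2) = 1.7875. Critical value z_{0.05} = 1.645.
Revised power = Φ(δ − 1.645) = Φ(0.143) = 0.5567.

Power ≈ 0.557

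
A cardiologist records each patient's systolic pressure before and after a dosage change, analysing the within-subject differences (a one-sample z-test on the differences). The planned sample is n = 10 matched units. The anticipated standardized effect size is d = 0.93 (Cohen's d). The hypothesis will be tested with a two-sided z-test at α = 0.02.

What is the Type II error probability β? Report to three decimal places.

β ≈ 0.269

Noncentrality parameter: δ = d·√n = 0.93 × √10 = 2.9409
Two-sided α = 0.02 → critical value z_{0.01} = 2.326.
Power = Φ(δ − 2.326) + Φ(−δ − 2.326) = Φ(0.615) + Φ(-5.267) = 0.7306 + 0.0000 = 0.7306.
Type II error: β = 1 − power = 1 − 0.7306 = 0.2694.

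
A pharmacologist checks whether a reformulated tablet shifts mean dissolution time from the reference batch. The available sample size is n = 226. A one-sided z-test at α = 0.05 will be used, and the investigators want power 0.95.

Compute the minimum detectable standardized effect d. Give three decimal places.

Required noncentrality: δ = z_{0.05} + z_{0.05} = 1.645 + 1.645 = 3.290.
δ = d·√n ⇒ d = δ/√n = 3.290/√226 = 0.2188.

d ≈ 0.219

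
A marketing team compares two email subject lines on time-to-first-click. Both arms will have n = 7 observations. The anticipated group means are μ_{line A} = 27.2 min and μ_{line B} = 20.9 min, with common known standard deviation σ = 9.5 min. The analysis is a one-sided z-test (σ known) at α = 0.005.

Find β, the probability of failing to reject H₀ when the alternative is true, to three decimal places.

β ≈ 0.909

Standardized effect: d = |μ_{line A} − μ_{line B}| / σ = |27.2 − 20.9| / 9.5 = 0.6632
Noncentrality parameter: λ = d·√(n/2) = 0.6632 × √(7/2) = 1.2407
One-sided α = 0.005 → critical value z_{0.005} = 2.576.
Power = P(Z > 2.576 − λ) = Φ(-1.335) = 0.0909.
Type II error: β = 1 − power = 1 − 0.0909 = 0.9091.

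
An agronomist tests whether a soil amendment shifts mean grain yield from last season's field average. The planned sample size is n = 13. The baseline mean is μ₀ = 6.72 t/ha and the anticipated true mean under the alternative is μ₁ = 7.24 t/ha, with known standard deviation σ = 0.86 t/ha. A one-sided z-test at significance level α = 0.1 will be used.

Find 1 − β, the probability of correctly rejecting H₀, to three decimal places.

Power ≈ 0.816

Standardized effect: d = |μ₁ − μ₀| / σ = |7.24 − 6.72| / 0.86 = 0.6047
Noncentrality parameter: δ = d·√n = 0.6047 × √13 = 2.1801
Critical value for a one-sided test at α = 0.1: z_α = 1.282.
Power = Φ(δ − 1.282) = Φ(0.899) = 0.8156.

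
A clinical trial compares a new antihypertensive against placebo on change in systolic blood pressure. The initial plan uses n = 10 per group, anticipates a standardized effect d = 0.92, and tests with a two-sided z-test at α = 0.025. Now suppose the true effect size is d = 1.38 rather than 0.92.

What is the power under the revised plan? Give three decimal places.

With d = 1.38: δ = d·√(n/2) = 1.38 × √(10/2) = 3.0858. Critical value z_{0.0125} = 2.241.
Revised power = Φ(δ − 2.241) + Φ(−δ − 2.241) = Φ(0.844) + Φ(-5.327) = 0.8008 + 0.0000 = 0.8008.

Power ≈ 0.801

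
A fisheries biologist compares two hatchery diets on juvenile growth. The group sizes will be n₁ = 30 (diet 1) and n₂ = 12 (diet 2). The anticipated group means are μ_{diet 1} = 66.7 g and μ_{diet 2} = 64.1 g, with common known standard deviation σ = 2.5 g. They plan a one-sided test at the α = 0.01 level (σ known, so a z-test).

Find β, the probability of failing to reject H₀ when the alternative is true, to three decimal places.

β ≈ 0.236

Standardized effect: d = |μ_{diet 1} − μ_{diet 2}| / σ = |66.7 − 64.1| / 2.5 = 1.0400
Noncentrality parameter: δ = d / √(1/n₁ + 1/n₂) = 1.0400 / √(1/30 + 1/12) = 3.0448
Critical value for a one-sided test at α = 0.01: z_α = 2.326.
Power = Φ(δ − 2.326) = Φ(0.718) = 0.7638.
Type II error: β = 1 − power = 1 − 0.7638 = 0.2362.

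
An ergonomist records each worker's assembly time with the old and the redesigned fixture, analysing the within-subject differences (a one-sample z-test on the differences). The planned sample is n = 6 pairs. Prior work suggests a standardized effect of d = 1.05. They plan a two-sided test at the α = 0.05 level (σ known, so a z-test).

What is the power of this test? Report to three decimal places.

Noncentrality parameter: δ = d·√n = 1.05 × √6 = 2.5720
Critical value for a two-sided test at α = 0.05: z_{α/2} = 1.960.
Power = Φ(δ − 1.960) + Φ(−δ − 1.960) = Φ(0.612) + Φ(-4.532) = 0.7297 + 0.0000 = 0.7297.

Power ≈ 0.730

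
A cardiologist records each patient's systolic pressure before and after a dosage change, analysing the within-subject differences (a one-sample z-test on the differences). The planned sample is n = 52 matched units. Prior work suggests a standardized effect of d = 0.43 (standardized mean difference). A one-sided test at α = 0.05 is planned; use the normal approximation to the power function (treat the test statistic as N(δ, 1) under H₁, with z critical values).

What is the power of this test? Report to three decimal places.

Power ≈ 0.927

Noncentrality parameter: δ = d·√n = 0.43 × √52 = 3.1008
Critical value for a one-sided test at α = 0.05: z_α = 1.645.
Power = Φ(δ − 1.645) = Φ(1.456) = 0.9273.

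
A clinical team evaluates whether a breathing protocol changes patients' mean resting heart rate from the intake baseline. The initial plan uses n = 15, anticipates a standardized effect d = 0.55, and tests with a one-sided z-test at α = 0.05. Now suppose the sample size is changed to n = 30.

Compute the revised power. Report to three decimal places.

Power ≈ 0.914

With n = 30: δ = d·√n = 0.55 × √30 = 3.0125. Critical value z_{0.05} = 1.645.
Revised power = P(Z > 1.645 − δ) = Φ(1.368) = 0.9143.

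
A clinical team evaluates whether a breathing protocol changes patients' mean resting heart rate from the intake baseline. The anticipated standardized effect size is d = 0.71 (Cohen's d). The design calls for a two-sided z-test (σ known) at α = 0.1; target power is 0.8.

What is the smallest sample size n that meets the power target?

For power 0.8 need Φ(δ − z_{0.05}) = 0.8, so δ = z_{0.05} + z_{0.20} = 1.645 + 0.842 = 2.486.
(Ignoring the negligible lower-tail rejection probability gives the usual closed-form inversion.)
δ = d·√n ⇒ n = (δ/d)² = (2.486 / 0.71)² = 12.26.
Rounding up, n = 13.

n = 13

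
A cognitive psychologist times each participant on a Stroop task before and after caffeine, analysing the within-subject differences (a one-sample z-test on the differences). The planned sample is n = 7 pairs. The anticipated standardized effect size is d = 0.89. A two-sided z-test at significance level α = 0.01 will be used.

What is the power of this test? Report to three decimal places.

Noncentrality parameter: δ = d·√n = 0.89 × √7 = 2.3547
Critical value for a two-sided test at α = 0.01: z_{α/2} = 2.576.
Power = Φ(δ − 2.576) + Φ(−δ − 2.576) = Φ(-0.221) + Φ(-4.931) = 0.4125 + 0.0000 = 0.4125.

Power ≈ 0.413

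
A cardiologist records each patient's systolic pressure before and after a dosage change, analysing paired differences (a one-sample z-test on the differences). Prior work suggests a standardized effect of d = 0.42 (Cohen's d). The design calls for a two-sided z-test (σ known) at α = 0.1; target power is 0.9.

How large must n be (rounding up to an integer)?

n = 49

Set Φ(δ − 1.645) = 0.9; then δ − 1.645 = Φ⁻¹(0.9) = 1.282, giving δ = 2.926.
(For δ > 0 the lower-tail rejection region contributes negligibly to power, so the one-term inversion is standard.)
δ = d·√n ⇒ n = (δ/d)² = (2.926 / 0.42)² = 48.55.
Round up to the next whole unit.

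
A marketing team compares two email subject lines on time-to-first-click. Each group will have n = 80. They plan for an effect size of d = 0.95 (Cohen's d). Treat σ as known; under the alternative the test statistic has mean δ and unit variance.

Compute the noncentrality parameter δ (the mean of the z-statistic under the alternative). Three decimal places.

δ ≈ 6.008

δ = d·√(n/2) = 0.95 × √(80/2) = 6.0083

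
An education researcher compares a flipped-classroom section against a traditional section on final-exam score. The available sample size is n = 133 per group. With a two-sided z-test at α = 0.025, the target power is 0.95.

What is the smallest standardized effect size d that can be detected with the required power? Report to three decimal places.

Need Φ(δ − 2.241) = 0.95, so δ = 2.241 + 1.645 = 3.886.
(Lower-tail contribution to power is negligible for δ > 0.)
δ = d·√(n/2) ⇒ d = δ/√(n/2) = 3.886/√(133/2) = 0.4766.

d ≈ 0.477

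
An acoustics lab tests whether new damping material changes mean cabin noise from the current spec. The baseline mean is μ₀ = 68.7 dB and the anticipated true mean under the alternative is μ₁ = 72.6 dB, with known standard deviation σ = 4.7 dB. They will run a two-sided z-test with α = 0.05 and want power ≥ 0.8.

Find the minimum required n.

Standardized effect: d = |μ₁ − μ₀| / σ = |72.6 − 68.7| / 4.7 = 0.8298
For power 0.8 need Φ(δ − z_{0.025}) = 0.8, so δ = z_{0.025} + z_{0.20} = 1.960 + 0.842 = 2.802.
(For δ > 0 the lower-tail rejection region contributes negligibly to power, so the one-term inversion is standard.)
δ = d·√n ⇒ n = (δ/d)² = (2.802 / 0.8298)² = 11.40.
Rounding up, n = 12.

n = 12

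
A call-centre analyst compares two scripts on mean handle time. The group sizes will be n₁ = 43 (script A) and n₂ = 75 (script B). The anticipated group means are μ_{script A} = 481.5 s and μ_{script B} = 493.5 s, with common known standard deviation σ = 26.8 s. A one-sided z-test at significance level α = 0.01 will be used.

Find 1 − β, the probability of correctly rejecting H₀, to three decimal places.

Standardized effect: d = |μ_{script A} − μ_{script B}| / σ = |481.5 − 493.5| / 26.8 = 0.4478
Noncentrality parameter: δ = d / √(1/n₁ + 1/n₂) = 0.4478 / √(1/43 + 1/75) = 2.3408
Critical value for a one-sided test at α = 0.01: z_α = 2.326.
Power = P(Z > 2.326 − δ) = Φ(0.014) = 0.5058.

Power ≈ 0.506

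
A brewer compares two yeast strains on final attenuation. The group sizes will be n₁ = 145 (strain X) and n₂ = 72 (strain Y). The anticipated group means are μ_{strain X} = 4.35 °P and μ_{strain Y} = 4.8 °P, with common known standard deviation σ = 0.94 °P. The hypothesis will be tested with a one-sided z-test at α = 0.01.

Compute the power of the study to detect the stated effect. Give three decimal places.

Standardized effect: d = |μ_{strain X} − μ_{strain Y}| / σ = |4.35 − 4.8| / 0.94 = 0.4787
Noncentrality parameter: δ = d / √(1/n₁ + 1/n₂) = 0.4787 / √(1/145 + 1/72) = 3.3205
One-sided α = 0.01 → critical value z_{0.01} = 2.326.
Power = Φ(δ − 2.326) = Φ(0.994) = 0.8399.

Power ≈ 0.840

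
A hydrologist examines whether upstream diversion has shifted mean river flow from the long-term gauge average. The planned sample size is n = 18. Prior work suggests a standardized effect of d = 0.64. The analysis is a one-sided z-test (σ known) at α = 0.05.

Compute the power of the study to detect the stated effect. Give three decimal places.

Noncentrality parameter: δ = d·√n = 0.64 × √18 = 2.7153
One-sided α = 0.05 → critical value z_{0.05} = 1.645.
Power = P(Z > 1.645 − δ) = Φ(1.070) = 0.8578.

Power ≈ 0.858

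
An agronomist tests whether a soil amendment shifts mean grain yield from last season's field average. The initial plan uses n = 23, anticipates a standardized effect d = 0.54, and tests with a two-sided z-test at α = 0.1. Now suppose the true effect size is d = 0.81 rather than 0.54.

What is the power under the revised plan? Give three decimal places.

Power ≈ 0.987

With d = 0.81: δ = d·√n = 0.81 × √23 = 3.8846. Critical value z_{0.05} = 1.645.
Revised power = Φ(δ − 1.645) + Φ(−δ − 1.645) = Φ(2.240) + Φ(-5.529) = 0.9874 + 0.0000 = 0.9874.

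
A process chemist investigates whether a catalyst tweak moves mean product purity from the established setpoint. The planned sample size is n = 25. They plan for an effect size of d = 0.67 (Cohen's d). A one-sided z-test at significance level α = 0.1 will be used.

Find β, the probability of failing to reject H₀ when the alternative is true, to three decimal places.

β ≈ 0.019

Noncentrality parameter: δ = d·√n = 0.67 × √25 = 3.3500
One-sided α = 0.1 → critical value z_{0.1} = 1.282.
Power = Φ(δ − 1.282) = Φ(2.068) = 0.9807.
Type II error: β = 1 − power = 1 − 0.9807 = 0.0193.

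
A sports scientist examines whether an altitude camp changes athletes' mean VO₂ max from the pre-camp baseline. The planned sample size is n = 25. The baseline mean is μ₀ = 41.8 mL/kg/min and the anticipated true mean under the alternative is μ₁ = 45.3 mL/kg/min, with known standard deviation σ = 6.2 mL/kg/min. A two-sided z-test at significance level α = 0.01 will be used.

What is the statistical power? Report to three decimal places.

Standardized effect: d = |μ₁ − μ₀| / σ = |45.3 − 41.8| / 6.2 = 0.5645
Noncentrality parameter: δ = d·√n = 0.5645 × √25 = 2.8226
Critical value for a two-sided test at α = 0.01: z_{α/2} = 2.576.
Power = Φ(δ − 2.576) + Φ(−δ − 2.576) = Φ(0.247) + Φ(-5.398) = 0.5974 + 0.0000 = 0.5974.

Power ≈ 0.597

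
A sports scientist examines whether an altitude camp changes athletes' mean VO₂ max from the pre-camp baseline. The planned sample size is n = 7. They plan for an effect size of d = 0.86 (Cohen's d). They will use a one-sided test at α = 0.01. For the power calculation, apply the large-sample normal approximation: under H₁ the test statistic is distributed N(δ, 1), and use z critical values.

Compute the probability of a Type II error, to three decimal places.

Noncentrality parameter: δ = d·√n = 0.86 × √7 = 2.2753
One-sided α = 0.01 → critical value z_{0.01} = 2.326.
Power = P(Z > 2.326 − δ) = Φ(-0.051) = 0.4797.
Type II error: β = 1 − power = 1 − 0.4797 = 0.5203.

β ≈ 0.520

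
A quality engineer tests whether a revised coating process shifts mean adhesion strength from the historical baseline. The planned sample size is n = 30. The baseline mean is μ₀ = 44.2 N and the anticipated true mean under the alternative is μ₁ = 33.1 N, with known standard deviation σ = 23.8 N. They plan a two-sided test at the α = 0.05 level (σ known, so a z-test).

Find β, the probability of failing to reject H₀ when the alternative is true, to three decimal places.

Standardized effect: d = |μ₁ − μ₀| / σ = |33.1 − 44.2| / 23.8 = 0.4664
Noncentrality parameter: δ = d·√n = 0.4664 × √30 = 2.5545
Two-sided α = 0.05 → critical value z_{0.025} = 1.960.
Power = Φ(δ − 1.960) + Φ(−δ − 1.960) = Φ(0.595) + Φ(-4.514) = 0.7239 + 0.0000 = 0.7239.
Type II error: β = 1 − power = 1 − 0.7239 = 0.2761.

β ≈ 0.276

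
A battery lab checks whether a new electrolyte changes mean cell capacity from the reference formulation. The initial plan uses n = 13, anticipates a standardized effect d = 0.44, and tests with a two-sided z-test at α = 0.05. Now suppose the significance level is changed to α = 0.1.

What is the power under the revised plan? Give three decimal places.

Power ≈ 0.477

δ = d·√n = 0.44 × √13 = 1.5864 (unchanged). New critical value: z_{0.05} = 1.645.
Revised power = Φ(δ − 1.645) + Φ(−δ − 1.645) = Φ(-0.058) + Φ(-3.231) = 0.4767 + 0.0006 = 0.4773.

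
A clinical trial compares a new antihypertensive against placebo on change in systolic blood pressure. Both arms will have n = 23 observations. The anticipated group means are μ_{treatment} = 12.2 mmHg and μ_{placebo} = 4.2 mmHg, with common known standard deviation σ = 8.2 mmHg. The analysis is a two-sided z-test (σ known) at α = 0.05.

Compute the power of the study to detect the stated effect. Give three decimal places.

Power ≈ 0.911

Standardized effect: d = |μ_{treatment} − μ_{placebo}| / σ = |12.2 − 4.2| / 8.2 = 0.9756
Noncentrality parameter: δ = d·√(n/2) = 0.9756 × √(23/2) = 3.3085
Two-sided α = 0.05 → critical value z_{0.025} = 1.960.
Power = Φ(δ − 1.960) + Φ(−δ − 1.960) = Φ(1.348) + Φ(-5.268) = 0.9112 + 0.0000 = 0.9112.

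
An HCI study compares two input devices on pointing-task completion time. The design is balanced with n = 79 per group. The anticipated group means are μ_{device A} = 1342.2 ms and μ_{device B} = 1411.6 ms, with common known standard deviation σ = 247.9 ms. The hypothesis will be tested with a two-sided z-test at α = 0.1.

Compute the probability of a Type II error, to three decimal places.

Standardized effect: d = |μ_{device A} − μ_{device B}| / σ = |1342.2 − 1411.6| / 247.9 = 0.2800
Noncentrality parameter: δ = d·√(n/2) = 0.2800 × √(79/2) = 1.7595
Critical value for a two-sided test at α = 0.1: z_{α/2} = 1.645.
Power = Φ(δ − 1.645) + Φ(−δ − 1.645) = Φ(0.115) + Φ(-3.404) = 0.5456 + 0.0003 = 0.5460.
Type II error: β = 1 − power = 1 − 0.5460 = 0.4540.

β ≈ 0.454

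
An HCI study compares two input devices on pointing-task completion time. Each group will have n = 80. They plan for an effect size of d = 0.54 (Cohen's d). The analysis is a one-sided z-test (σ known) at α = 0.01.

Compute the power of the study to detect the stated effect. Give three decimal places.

Power ≈ 0.862

Noncentrality parameter: δ = d·√(n/2) = 0.54 × √(80/2) = 3.4153
One-sided α = 0.01 → critical value z_{0.01} = 2.326.
Power = P(Z > 2.326 − δ) = Φ(1.089) = 0.8619.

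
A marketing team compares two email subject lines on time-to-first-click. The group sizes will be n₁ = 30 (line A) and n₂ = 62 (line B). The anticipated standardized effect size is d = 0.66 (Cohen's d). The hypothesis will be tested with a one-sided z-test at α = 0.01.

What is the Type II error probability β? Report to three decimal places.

Noncentrality parameter: δ = d / √(1/n₁ + 1/n₂) = 0.66 / √(1/30 + 1/62) = 2.9676
One-sided α = 0.01 → critical value z_{0.01} = 2.326.
Power = P(Z > 2.326 − δ) = Φ(0.641) = 0.7393.
Type II error: β = 1 − power = 1 − 0.7393 = 0.2607.

β ≈ 0.261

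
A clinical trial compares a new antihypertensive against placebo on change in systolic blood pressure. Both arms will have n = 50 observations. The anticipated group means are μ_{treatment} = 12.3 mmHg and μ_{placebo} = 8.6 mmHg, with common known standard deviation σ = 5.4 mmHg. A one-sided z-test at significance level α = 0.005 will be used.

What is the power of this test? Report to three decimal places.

Standardized effect: d = |μ_{treatment} − μ_{placebo}| / σ = |12.3 − 8.6| / 5.4 = 0.6852
Noncentrality parameter: δ = d·√(n/2) = 0.6852 × √(50/2) = 3.4259
One-sided α = 0.005 → critical value z_{0.005} = 2.576.
Power = P(Z > 2.576 − δ) = Φ(0.850) = 0.8024.

Power ≈ 0.802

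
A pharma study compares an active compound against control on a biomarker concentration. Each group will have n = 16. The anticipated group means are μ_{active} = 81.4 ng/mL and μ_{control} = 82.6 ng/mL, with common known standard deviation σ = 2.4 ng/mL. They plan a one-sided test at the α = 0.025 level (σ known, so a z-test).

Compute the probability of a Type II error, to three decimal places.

β ≈ 0.707

Standardized effect: d = |μ_{active} − μ_{control}| / σ = |81.4 − 82.6| / 2.4 = 0.5000
Noncentrality parameter: δ = d·√(n/2) = 0.5000 × √(16/2) = 1.4142
Critical value for a one-sided test at α = 0.025: z_α = 1.960.
Power = P(Z > 1.960 − δ) = Φ(-0.546) = 0.2926.
Type II error: β = 1 − power = 1 − 0.2926 = 0.7074.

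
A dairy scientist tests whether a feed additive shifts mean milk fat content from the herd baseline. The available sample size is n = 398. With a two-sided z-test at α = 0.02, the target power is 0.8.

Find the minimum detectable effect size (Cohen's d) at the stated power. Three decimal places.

d ≈ 0.159

Need Φ(δ − 2.326) = 0.8, so δ = 2.326 + 0.842 = 3.168.
(Lower-tail contribution to power is negligible for δ > 0.)
δ = d·√n ⇒ d = δ/√n = 3.168/√398 = 0.1588.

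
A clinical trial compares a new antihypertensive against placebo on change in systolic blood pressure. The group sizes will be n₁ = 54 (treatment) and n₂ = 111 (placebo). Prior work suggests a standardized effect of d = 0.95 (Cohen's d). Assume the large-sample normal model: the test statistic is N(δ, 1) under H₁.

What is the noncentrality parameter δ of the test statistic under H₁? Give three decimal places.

δ = d / √(1/n₁ + 1/n₂) = 0.95 / √(1/54 + 1/111) = 5.7259

δ ≈ 5.726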